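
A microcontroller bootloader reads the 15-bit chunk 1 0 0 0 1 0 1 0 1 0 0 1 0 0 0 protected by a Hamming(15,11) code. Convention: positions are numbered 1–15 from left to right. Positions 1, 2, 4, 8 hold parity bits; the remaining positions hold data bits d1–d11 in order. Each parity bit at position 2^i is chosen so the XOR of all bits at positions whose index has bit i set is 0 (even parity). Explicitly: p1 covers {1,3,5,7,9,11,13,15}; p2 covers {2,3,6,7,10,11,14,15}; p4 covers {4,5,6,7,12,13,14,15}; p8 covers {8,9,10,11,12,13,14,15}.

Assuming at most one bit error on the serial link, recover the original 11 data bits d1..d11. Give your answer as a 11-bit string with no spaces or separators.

s1 (pos 1,3,5,7,9,11,13,15): 1⊕0⊕1⊕1⊕1⊕0⊕0⊕0 = 0
s2 (pos 2,3,6,7,10,11,14,15): 0⊕0⊕0⊕1⊕0⊕0⊕0⊕0 = 1
s4 (pos 4,5,6,7,12,13,14,15): 0⊕1⊕0⊕1⊕1⊕0⊕0⊕0 = 1
s8 (pos 8,9,10,11,12,13,14,15): 0⊕1⊕0⊕0⊕1⊕0⊕0⊕0 = 0
Syndrome s8…s1 = 0110 → error at position 6.
Flip position 6: 100010101001000 → 100011101001000
Read data bits from positions 3,5,6,7,9,10,11,12,13,14,15: 01111001000

01111001000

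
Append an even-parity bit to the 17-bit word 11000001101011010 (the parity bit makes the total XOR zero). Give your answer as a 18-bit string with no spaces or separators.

XOR of the 17 data bits: 1⊕1⊕0⊕0⊕0⊕0⊕0⊕1⊕1⊕0⊕1⊕0⊕1⊕1⊕0⊕1⊕0 = 0
Parity bit = 0 (so all 18 bits XOR to 0).

110000011010110100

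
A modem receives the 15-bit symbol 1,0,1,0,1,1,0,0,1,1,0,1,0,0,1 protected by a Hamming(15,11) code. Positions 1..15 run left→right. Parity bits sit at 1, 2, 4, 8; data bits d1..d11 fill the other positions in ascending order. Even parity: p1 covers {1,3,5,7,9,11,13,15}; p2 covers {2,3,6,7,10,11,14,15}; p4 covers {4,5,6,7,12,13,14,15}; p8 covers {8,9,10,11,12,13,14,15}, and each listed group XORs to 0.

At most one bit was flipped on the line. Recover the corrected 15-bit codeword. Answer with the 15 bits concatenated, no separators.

s1 (pos 1,3,5,7,9,11,13,15): 1⊕1⊕1⊕0⊕1⊕0⊕0⊕1 = 1
s2 (pos 2,3,6,7,10,11,14,15): 0⊕1⊕1⊕0⊕1⊕0⊕0⊕1 = 0
s4 (pos 4,5,6,7,12,13,14,15): 0⊕1⊕1⊕0⊕1⊕0⊕0⊕1 = 0
s8 (pos 8,9,10,11,12,13,14,15): 0⊕1⊕1⊕0⊕1⊕0⊕0⊕1 = 0
Syndrome s8…s1 = 0001 → error at position 1.
Flip position 1: 101011001101001 → 001011001101001

001011001101001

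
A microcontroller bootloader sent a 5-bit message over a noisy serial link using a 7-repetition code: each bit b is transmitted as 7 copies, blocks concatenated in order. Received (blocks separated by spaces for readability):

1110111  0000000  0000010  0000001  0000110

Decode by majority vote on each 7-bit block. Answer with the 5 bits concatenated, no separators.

10000

Block 1 (1110111): 6 ones → 1
Block 2 (0000000): 0 ones → 0
Block 3 (0000010): 1 one → 0
Block 4 (0000001): 1 one → 0
Block 5 (0000110): 2 ones → 0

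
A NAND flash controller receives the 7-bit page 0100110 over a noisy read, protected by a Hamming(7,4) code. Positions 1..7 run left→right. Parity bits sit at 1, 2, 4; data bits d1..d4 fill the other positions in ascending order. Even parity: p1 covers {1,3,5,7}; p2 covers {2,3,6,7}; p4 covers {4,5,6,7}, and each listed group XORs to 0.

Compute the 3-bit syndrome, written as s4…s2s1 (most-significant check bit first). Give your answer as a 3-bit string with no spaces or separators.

001

s1 (pos 1,3,5,7): 0⊕0⊕1⊕0 = 1
s2 (pos 2,3,6,7): 1⊕0⊕1⊕0 = 0
s4 (pos 4,5,6,7): 0⊕1⊕1⊕0 = 0
Syndrome s4…s1 = 001 → error at position 1.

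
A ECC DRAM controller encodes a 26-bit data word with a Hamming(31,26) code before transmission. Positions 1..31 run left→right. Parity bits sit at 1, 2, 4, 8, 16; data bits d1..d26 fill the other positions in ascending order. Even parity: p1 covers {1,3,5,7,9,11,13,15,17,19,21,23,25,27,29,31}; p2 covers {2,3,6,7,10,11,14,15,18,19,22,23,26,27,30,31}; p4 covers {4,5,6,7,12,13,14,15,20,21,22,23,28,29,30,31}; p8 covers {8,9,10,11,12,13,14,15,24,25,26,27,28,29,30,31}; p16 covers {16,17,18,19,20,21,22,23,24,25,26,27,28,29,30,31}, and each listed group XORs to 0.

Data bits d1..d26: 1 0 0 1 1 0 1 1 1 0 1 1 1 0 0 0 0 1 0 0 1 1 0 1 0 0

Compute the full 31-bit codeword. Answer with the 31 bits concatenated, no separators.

Place data at non-parity positions: p1 p2 1 p4 0 0 1 p8 1 0 1 1 1 0 1 p16 1 1 0 0 0 0 1 0 0 1 1 0 1 0 0
p1 (pos 1,3,5,7,9,11,13,15,17,19,21,23,25,27,29,31): XOR of data positions = 1⊕0⊕1⊕1⊕1⊕1⊕1⊕1⊕0⊕0⊕1⊕0⊕1⊕1⊕0 = 0
p2 (pos 2,3,6,7,10,11,14,15,18,19,22,23,26,27,30,31): XOR of data positions = 1⊕0⊕1⊕0⊕1⊕0⊕1⊕1⊕0⊕0⊕1⊕1⊕1⊕0⊕0 = 0
p4 (pos 4,5,6,7,12,13,14,15,20,21,22,23,28,29,30,31): XOR of data positions = 0⊕0⊕1⊕1⊕1⊕0⊕1⊕0⊕0⊕0⊕1⊕0⊕1⊕0⊕0 = 0
p8 (pos 8,9,10,11,12,13,14,15,24,25,26,27,28,29,30,31): XOR of data positions = 1⊕0⊕1⊕1⊕1⊕0⊕1⊕0⊕0⊕1⊕1⊕0⊕1⊕0⊕0 = 0
p16 (pos 16,17,18,19,20,21,22,23,24,25,26,27,28,29,30,31): XOR of data positions = 1⊕1⊕0⊕0⊕0⊕0⊕1⊕0⊕0⊕1⊕1⊕0⊕1⊕0⊕0 = 0
Codeword: 0010001010111010110000100110100

0010001010111010110000100110100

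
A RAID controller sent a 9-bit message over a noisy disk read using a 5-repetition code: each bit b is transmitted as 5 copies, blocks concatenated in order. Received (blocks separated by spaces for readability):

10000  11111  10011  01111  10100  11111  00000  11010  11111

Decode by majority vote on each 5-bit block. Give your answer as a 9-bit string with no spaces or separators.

Block 1 (10000): 1 one → 0
Block 2 (11111): 5 ones → 1
Block 3 (10011): 3 ones → 1
Block 4 (01111): 4 ones → 1
Block 5 (10100): 2 ones → 0
Block 6 (11111): 5 ones → 1
Block 7 (00000): 0 ones → 0
Block 8 (11010): 3 ones → 1
Block 9 (11111): 5 ones → 1

011101011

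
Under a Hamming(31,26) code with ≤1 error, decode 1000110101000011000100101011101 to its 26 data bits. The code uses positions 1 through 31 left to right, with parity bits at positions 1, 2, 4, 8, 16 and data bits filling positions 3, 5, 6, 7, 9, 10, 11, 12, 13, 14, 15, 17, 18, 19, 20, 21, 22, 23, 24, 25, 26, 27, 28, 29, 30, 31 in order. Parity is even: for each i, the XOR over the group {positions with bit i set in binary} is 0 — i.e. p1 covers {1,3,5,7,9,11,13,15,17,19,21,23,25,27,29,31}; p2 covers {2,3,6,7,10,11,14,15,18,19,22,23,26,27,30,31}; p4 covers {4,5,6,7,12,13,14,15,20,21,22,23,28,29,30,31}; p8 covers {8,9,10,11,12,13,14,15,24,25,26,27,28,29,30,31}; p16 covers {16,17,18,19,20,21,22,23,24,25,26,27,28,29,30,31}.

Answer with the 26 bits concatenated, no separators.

s1 (pos 1,3,5,7,9,11,13,15,17,19,21,23,25,27,29,31): 1⊕0⊕1⊕0⊕0⊕0⊕0⊕1⊕0⊕0⊕0⊕1⊕1⊕1⊕1⊕1 = 0
s2 (pos 2,3,6,7,10,11,14,15,18,19,22,23,26,27,30,31): 0⊕0⊕1⊕0⊕1⊕0⊕0⊕1⊕0⊕0⊕0⊕1⊕0⊕1⊕0⊕1 = 0
s4 (pos 4,5,6,7,12,13,14,15,20,21,22,23,28,29,30,31): 0⊕1⊕1⊕0⊕0⊕0⊕0⊕1⊕1⊕0⊕0⊕1⊕1⊕1⊕0⊕1 = 0
s8 (pos 8,9,10,11,12,13,14,15,24,25,26,27,28,29,30,31): 1⊕0⊕1⊕0⊕0⊕0⊕0⊕1⊕0⊕1⊕0⊕1⊕1⊕1⊕0⊕1 = 0
s16 (pos 16,17,18,19,20,21,22,23,24,25,26,27,28,29,30,31): 1⊕0⊕0⊕0⊕1⊕0⊕0⊕1⊕0⊕1⊕0⊕1⊕1⊕1⊕0⊕1 = 0
Syndrome s16…s1 = 00000 → no error.
Read data bits from positions 3,5,6,7,9,10,11,12,13,14,15,17,18,19,20,21,22,23,24,25,26,27,28,29,30,31: 01100100001000100101011101

01100100001000100101011101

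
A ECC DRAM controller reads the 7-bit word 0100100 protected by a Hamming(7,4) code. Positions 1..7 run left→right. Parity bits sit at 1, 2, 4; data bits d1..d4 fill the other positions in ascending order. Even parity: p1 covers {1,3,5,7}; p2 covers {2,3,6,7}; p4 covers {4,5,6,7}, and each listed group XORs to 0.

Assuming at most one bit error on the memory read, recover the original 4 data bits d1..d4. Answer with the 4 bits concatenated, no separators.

s1 (pos 1,3,5,7): 0⊕0⊕1⊕0 = 1
s2 (pos 2,3,6,7): 1⊕0⊕0⊕0 = 1
s4 (pos 4,5,6,7): 0⊕1⊕0⊕0 = 1
Syndrome s4…s1 = 111 → error at position 7.
Flip position 7: 0100100 → 0100101
Read data bits from positions 3,5,6,7: 0101

0101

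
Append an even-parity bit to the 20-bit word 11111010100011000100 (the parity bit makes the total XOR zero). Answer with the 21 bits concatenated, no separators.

111110101000110001000

XOR of the 20 data bits: 1⊕1⊕1⊕1⊕1⊕0⊕1⊕0⊕1⊕0⊕0⊕0⊕1⊕1⊕0⊕0⊕0⊕1⊕0⊕0 = 0
Parity bit = 0 (so all 21 bits XOR to 0).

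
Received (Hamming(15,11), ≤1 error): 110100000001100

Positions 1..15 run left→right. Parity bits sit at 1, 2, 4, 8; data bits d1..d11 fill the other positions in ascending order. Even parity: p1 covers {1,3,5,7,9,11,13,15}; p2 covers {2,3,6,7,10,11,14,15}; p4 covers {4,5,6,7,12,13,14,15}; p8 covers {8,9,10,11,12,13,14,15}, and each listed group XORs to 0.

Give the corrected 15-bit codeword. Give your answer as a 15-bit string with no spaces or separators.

110101000001100

s1 (pos 1,3,5,7,9,11,13,15): 1⊕0⊕0⊕0⊕0⊕0⊕1⊕0 = 0
s2 (pos 2,3,6,7,10,11,14,15): 1⊕0⊕0⊕0⊕0⊕0⊕0⊕0 = 1
s4 (pos 4,5,6,7,12,13,14,15): 1⊕0⊕0⊕0⊕1⊕1⊕0⊕0 = 1
s8 (pos 8,9,10,11,12,13,14,15): 0⊕0⊕0⊕0⊕1⊕1⊕0⊕0 = 0
Syndrome s8…s1 = 0110 → error at position 6.
Flip position 6: 110100000001100 → 110101000001100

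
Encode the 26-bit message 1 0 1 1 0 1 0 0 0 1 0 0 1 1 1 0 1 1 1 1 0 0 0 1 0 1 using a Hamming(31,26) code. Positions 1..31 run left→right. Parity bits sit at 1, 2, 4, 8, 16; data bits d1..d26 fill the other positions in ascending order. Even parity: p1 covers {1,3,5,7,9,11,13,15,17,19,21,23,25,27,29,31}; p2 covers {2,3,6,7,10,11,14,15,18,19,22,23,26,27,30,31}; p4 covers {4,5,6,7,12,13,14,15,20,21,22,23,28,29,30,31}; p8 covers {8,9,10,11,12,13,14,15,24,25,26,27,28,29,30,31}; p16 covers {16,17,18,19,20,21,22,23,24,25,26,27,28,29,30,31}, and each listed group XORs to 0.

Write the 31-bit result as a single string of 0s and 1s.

1010011001000101011101111000101

Place data at non-parity positions: p1 p2 1 p4 0 1 1 p8 0 1 0 0 0 1 0 p16 0 1 1 1 0 1 1 1 1 0 0 0 1 0 1
p1 (pos 1,3,5,7,9,11,13,15,17,19,21,23,25,27,29,31): XOR of data positions = 1⊕0⊕1⊕0⊕0⊕0⊕0⊕0⊕1⊕0⊕1⊕1⊕0⊕1⊕1 = 1
p2 (pos 2,3,6,7,10,11,14,15,18,19,22,23,26,27,30,31): XOR of data positions = 1⊕1⊕1⊕1⊕0⊕1⊕0⊕1⊕1⊕1⊕1⊕0⊕0⊕0⊕1 = 0
p4 (pos 4,5,6,7,12,13,14,15,20,21,22,23,28,29,30,31): XOR of data positions = 0⊕1⊕1⊕0⊕0⊕1⊕0⊕1⊕0⊕1⊕1⊕0⊕1⊕0⊕1 = 0
p8 (pos 8,9,10,11,12,13,14,15,24,25,26,27,28,29,30,31): XOR of data positions = 0⊕1⊕0⊕0⊕0⊕1⊕0⊕1⊕1⊕0⊕0⊕0⊕1⊕0⊕1 = 0
p16 (pos 16,17,18,19,20,21,22,23,24,25,26,27,28,29,30,31): XOR of data positions = 0⊕1⊕1⊕1⊕0⊕1⊕1⊕1⊕1⊕0⊕0⊕0⊕1⊕0⊕1 = 1
Codeword: 1010011001000101011101111000101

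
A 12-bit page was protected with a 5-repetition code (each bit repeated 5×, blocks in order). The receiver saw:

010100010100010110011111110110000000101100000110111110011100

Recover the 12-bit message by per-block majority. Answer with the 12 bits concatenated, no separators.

Block 1 (01010): 2 ones → 0
Block 2 (00101): 2 ones → 0
Block 3 (00010): 1 one → 0
Block 4 (11001): 3 ones → 1
Block 5 (11111): 5 ones → 1
Block 6 (10110): 3 ones → 1
Block 7 (00000): 0 ones → 0
Block 8 (01011): 3 ones → 1
Block 9 (00000): 0 ones → 0
Block 10 (11011): 4 ones → 1
Block 11 (11100): 3 ones → 1
Block 12 (11100): 3 ones → 1

000111010111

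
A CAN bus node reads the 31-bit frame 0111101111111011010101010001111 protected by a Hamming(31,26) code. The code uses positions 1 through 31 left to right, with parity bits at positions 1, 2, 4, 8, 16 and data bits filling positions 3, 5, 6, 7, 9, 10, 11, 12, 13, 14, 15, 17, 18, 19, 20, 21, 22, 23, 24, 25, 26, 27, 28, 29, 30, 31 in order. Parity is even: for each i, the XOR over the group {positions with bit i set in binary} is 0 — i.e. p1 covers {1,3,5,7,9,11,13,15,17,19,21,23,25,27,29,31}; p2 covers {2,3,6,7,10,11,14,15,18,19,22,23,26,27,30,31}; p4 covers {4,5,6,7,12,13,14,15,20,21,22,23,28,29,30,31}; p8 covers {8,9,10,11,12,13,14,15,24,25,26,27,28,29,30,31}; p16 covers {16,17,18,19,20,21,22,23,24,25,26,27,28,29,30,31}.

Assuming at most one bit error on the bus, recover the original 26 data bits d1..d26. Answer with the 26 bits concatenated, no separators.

11011111101110101010001111

s1 (pos 1,3,5,7,9,11,13,15,17,19,21,23,25,27,29,31): 0⊕1⊕1⊕1⊕1⊕1⊕1⊕1⊕0⊕0⊕0⊕0⊕0⊕0⊕1⊕1 = 1
s2 (pos 2,3,6,7,10,11,14,15,18,19,22,23,26,27,30,31): 1⊕1⊕0⊕1⊕1⊕1⊕0⊕1⊕1⊕0⊕1⊕0⊕0⊕0⊕1⊕1 = 0
s4 (pos 4,5,6,7,12,13,14,15,20,21,22,23,28,29,30,31): 1⊕1⊕0⊕1⊕1⊕1⊕0⊕1⊕1⊕0⊕1⊕0⊕1⊕1⊕1⊕1 = 0
s8 (pos 8,9,10,11,12,13,14,15,24,25,26,27,28,29,30,31): 1⊕1⊕1⊕1⊕1⊕1⊕0⊕1⊕1⊕0⊕0⊕0⊕1⊕1⊕1⊕1 = 0
s16 (pos 16,17,18,19,20,21,22,23,24,25,26,27,28,29,30,31): 1⊕0⊕1⊕0⊕1⊕0⊕1⊕0⊕1⊕0⊕0⊕0⊕1⊕1⊕1⊕1 = 1
Syndrome s16…s1 = 10001 → error at position 17.
Flip position 17: 0111101111111011010101010001111 → 0111101111111011110101010001111
Read data bits from positions 3,5,6,7,9,10,11,12,13,14,15,17,18,19,20,21,22,23,24,25,26,27,28,29,30,31: 11011111101110101010001111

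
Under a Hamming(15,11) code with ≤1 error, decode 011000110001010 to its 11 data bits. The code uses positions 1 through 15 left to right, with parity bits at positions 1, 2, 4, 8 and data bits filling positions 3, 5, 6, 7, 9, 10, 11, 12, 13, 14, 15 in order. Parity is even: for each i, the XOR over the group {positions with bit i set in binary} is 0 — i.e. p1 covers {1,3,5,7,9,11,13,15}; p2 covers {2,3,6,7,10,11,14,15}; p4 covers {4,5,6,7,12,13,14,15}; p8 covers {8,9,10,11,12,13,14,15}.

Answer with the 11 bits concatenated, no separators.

s1 (pos 1,3,5,7,9,11,13,15): 0⊕1⊕0⊕1⊕0⊕0⊕0⊕0 = 0
s2 (pos 2,3,6,7,10,11,14,15): 1⊕1⊕0⊕1⊕0⊕0⊕1⊕0 = 0
s4 (pos 4,5,6,7,12,13,14,15): 0⊕0⊕0⊕1⊕1⊕0⊕1⊕0 = 1
s8 (pos 8,9,10,11,12,13,14,15): 1⊕0⊕0⊕0⊕1⊕0⊕1⊕0 = 1
Syndrome s8…s1 = 1100 → error at position 12.
Flip position 12: 011000110001010 → 011000110000010
Read data bits from positions 3,5,6,7,9,10,11,12,13,14,15: 10010000010

10010000010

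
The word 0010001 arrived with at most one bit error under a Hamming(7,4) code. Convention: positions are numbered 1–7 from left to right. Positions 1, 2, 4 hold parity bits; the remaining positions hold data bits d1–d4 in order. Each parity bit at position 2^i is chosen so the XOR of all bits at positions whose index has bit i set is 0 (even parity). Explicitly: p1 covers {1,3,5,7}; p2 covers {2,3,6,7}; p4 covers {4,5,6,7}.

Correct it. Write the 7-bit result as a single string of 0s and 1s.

s1 (pos 1,3,5,7): 0⊕1⊕0⊕1 = 0
s2 (pos 2,3,6,7): 0⊕1⊕0⊕1 = 0
s4 (pos 4,5,6,7): 0⊕0⊕0⊕1 = 1
Syndrome s4…s1 = 100 → error at position 4.
Flip position 4: 0010001 → 0011001

0011001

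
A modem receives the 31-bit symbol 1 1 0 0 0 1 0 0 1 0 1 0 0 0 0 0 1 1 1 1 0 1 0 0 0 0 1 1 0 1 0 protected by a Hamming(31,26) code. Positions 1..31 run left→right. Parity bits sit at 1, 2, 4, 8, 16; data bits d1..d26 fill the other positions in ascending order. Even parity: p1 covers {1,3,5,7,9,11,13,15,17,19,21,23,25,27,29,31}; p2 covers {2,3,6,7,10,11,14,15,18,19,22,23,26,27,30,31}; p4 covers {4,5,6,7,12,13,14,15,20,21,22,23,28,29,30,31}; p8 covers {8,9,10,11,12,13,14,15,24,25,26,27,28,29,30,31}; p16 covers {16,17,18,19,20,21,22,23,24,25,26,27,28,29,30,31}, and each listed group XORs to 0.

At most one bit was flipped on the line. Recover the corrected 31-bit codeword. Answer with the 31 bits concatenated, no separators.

s1 (pos 1,3,5,7,9,11,13,15,17,19,21,23,25,27,29,31): 1⊕0⊕0⊕0⊕1⊕1⊕0⊕0⊕1⊕1⊕0⊕0⊕0⊕1⊕0⊕0 = 0
s2 (pos 2,3,6,7,10,11,14,15,18,19,22,23,26,27,30,31): 1⊕0⊕1⊕0⊕0⊕1⊕0⊕0⊕1⊕1⊕1⊕0⊕0⊕1⊕1⊕0 = 0
s4 (pos 4,5,6,7,12,13,14,15,20,21,22,23,28,29,30,31): 0⊕0⊕1⊕0⊕0⊕0⊕0⊕0⊕1⊕0⊕1⊕0⊕1⊕0⊕1⊕0 = 1
s8 (pos 8,9,10,11,12,13,14,15,24,25,26,27,28,29,30,31): 0⊕1⊕0⊕1⊕0⊕0⊕0⊕0⊕0⊕0⊕0⊕1⊕1⊕0⊕1⊕0 = 1
s16 (pos 16,17,18,19,20,21,22,23,24,25,26,27,28,29,30,31): 0⊕1⊕1⊕1⊕1⊕0⊕1⊕0⊕0⊕0⊕0⊕1⊕1⊕0⊕1⊕0 = 0
Syndrome s16…s1 = 01100 → error at position 12.
Flip position 12: 1100010010100000111101000011010 → 1100010010110000111101000011010

1100010010110000111101000011010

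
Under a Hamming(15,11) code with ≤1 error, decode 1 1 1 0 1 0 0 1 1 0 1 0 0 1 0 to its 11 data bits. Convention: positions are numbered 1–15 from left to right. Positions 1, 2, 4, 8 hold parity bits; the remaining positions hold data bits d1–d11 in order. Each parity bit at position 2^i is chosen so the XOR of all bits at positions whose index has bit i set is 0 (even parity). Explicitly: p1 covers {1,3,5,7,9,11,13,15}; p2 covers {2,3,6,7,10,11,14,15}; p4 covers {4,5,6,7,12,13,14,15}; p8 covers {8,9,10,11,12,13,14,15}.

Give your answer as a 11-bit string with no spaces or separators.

s1 (pos 1,3,5,7,9,11,13,15): 1⊕1⊕1⊕0⊕1⊕1⊕0⊕0 = 1
s2 (pos 2,3,6,7,10,11,14,15): 1⊕1⊕0⊕0⊕0⊕1⊕1⊕0 = 0
s4 (pos 4,5,6,7,12,13,14,15): 0⊕1⊕0⊕0⊕0⊕0⊕1⊕0 = 0
s8 (pos 8,9,10,11,12,13,14,15): 1⊕1⊕0⊕1⊕0⊕0⊕1⊕0 = 0
Syndrome s8…s1 = 0001 → error at position 1.
Flip position 1: 111010011010010 → 011010011010010
Read data bits from positions 3,5,6,7,9,10,11,12,13,14,15: 11001010010

11001010010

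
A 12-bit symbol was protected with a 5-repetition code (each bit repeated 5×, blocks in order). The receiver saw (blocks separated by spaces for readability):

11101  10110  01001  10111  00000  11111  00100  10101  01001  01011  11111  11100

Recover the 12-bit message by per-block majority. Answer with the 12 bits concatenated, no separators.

Block 1 (11101): 4 ones → 1
Block 2 (10110): 3 ones → 1
Block 3 (01001): 2 ones → 0
Block 4 (10111): 4 ones → 1
Block 5 (00000): 0 ones → 0
Block 6 (11111): 5 ones → 1
Block 7 (00100): 1 one → 0
Block 8 (10101): 3 ones → 1
Block 9 (01001): 2 ones → 0
Block 10 (01011): 3 ones → 1
Block 11 (11111): 5 ones → 1
Block 12 (11100): 3 ones → 1

110101010111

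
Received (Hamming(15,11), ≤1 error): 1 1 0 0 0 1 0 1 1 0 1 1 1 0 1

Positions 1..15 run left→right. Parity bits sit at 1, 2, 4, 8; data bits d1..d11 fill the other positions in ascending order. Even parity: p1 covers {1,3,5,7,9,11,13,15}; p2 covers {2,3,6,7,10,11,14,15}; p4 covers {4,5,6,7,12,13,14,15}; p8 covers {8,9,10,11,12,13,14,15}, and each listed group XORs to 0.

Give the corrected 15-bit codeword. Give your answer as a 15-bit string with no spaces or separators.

010001011011101

s1 (pos 1,3,5,7,9,11,13,15): 1⊕0⊕0⊕0⊕1⊕1⊕1⊕1 = 1
s2 (pos 2,3,6,7,10,11,14,15): 1⊕0⊕1⊕0⊕0⊕1⊕0⊕1 = 0
s4 (pos 4,5,6,7,12,13,14,15): 0⊕0⊕1⊕0⊕1⊕1⊕0⊕1 = 0
s8 (pos 8,9,10,11,12,13,14,15): 1⊕1⊕0⊕1⊕1⊕1⊕0⊕1 = 0
Syndrome s8…s1 = 0001 → error at position 1.
Flip position 1: 110001011011101 → 010001011011101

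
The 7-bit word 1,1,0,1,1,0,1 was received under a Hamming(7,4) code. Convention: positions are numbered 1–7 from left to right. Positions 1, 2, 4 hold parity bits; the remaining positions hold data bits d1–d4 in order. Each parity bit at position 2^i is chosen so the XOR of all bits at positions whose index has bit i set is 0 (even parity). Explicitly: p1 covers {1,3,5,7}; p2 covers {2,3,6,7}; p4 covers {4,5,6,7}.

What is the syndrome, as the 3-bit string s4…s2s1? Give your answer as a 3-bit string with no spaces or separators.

101

s1 (pos 1,3,5,7): 1⊕0⊕1⊕1 = 1
s2 (pos 2,3,6,7): 1⊕0⊕0⊕1 = 0
s4 (pos 4,5,6,7): 1⊕1⊕0⊕1 = 1
Syndrome s4…s1 = 101 → error at position 5.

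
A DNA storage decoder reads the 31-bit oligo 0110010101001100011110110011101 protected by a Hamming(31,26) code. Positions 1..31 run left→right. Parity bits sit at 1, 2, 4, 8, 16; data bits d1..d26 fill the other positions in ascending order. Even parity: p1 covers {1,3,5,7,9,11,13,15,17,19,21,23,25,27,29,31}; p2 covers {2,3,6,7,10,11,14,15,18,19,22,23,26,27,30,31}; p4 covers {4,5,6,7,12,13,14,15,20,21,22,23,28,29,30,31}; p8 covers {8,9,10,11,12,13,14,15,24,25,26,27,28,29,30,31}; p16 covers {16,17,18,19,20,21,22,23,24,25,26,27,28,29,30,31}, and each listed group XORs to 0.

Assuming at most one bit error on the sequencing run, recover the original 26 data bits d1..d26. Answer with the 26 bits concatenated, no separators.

10100101110011110110011101

s1 (pos 1,3,5,7,9,11,13,15,17,19,21,23,25,27,29,31): 0⊕1⊕0⊕0⊕0⊕0⊕1⊕0⊕0⊕1⊕1⊕1⊕0⊕1⊕1⊕1 = 0
s2 (pos 2,3,6,7,10,11,14,15,18,19,22,23,26,27,30,31): 1⊕1⊕1⊕0⊕1⊕0⊕1⊕0⊕1⊕1⊕0⊕1⊕0⊕1⊕0⊕1 = 0
s4 (pos 4,5,6,7,12,13,14,15,20,21,22,23,28,29,30,31): 0⊕0⊕1⊕0⊕0⊕1⊕1⊕0⊕1⊕1⊕0⊕1⊕1⊕1⊕0⊕1 = 1
s8 (pos 8,9,10,11,12,13,14,15,24,25,26,27,28,29,30,31): 1⊕0⊕1⊕0⊕0⊕1⊕1⊕0⊕1⊕0⊕0⊕1⊕1⊕1⊕0⊕1 = 1
s16 (pos 16,17,18,19,20,21,22,23,24,25,26,27,28,29,30,31): 0⊕0⊕1⊕1⊕1⊕1⊕0⊕1⊕1⊕0⊕0⊕1⊕1⊕1⊕0⊕1 = 0
Syndrome s16…s1 = 01100 → error at position 12.
Flip position 12: 0110010101001100011110110011101 → 0110010101011100011110110011101
Read data bits from positions 3,5,6,7,9,10,11,12,13,14,15,17,18,19,20,21,22,23,24,25,26,27,28,29,30,31: 10100101110011110110011101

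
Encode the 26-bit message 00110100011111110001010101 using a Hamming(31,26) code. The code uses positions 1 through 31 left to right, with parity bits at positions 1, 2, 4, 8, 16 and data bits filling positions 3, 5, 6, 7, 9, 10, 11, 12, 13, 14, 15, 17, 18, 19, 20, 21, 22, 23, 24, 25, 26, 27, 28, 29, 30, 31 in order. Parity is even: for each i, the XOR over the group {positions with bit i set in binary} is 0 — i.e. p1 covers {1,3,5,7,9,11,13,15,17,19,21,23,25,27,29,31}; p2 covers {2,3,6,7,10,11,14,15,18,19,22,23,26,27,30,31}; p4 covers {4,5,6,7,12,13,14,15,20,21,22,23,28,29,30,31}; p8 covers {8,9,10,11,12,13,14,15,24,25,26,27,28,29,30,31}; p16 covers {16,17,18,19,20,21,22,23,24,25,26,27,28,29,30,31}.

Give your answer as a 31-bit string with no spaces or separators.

Place data at non-parity positions: p1 p2 0 p4 0 1 1 p8 0 1 0 0 0 1 1 p16 1 1 1 1 1 0 0 0 1 0 1 0 1 0 1
p1 (pos 1,3,5,7,9,11,13,15,17,19,21,23,25,27,29,31): XOR of data positions = 0⊕0⊕1⊕0⊕0⊕0⊕1⊕1⊕1⊕1⊕0⊕1⊕1⊕1⊕1 = 1
p2 (pos 2,3,6,7,10,11,14,15,18,19,22,23,26,27,30,31): XOR of data positions = 0⊕1⊕1⊕1⊕0⊕1⊕1⊕1⊕1⊕0⊕0⊕0⊕1⊕0⊕1 = 1
p4 (pos 4,5,6,7,12,13,14,15,20,21,22,23,28,29,30,31): XOR of data positions = 0⊕1⊕1⊕0⊕0⊕1⊕1⊕1⊕1⊕0⊕0⊕0⊕1⊕0⊕1 = 0
p8 (pos 8,9,10,11,12,13,14,15,24,25,26,27,28,29,30,31): XOR of data positions = 0⊕1⊕0⊕0⊕0⊕1⊕1⊕0⊕1⊕0⊕1⊕0⊕1⊕0⊕1 = 1
p16 (pos 16,17,18,19,20,21,22,23,24,25,26,27,28,29,30,31): XOR of data positions = 1⊕1⊕1⊕1⊕1⊕0⊕0⊕0⊕1⊕0⊕1⊕0⊕1⊕0⊕1 = 1
Codeword: 1100011101000111111110001010101

1100011101000111111110001010101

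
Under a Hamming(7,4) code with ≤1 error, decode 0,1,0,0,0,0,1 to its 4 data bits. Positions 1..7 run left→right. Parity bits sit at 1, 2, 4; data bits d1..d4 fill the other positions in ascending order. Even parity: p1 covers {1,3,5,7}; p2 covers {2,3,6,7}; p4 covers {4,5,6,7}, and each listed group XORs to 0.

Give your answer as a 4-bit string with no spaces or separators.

s1 (pos 1,3,5,7): 0⊕0⊕0⊕1 = 1
s2 (pos 2,3,6,7): 1⊕0⊕0⊕1 = 0
s4 (pos 4,5,6,7): 0⊕0⊕0⊕1 = 1
Syndrome s4…s1 = 101 → error at position 5.
Flip position 5: 0100001 → 0100101
Read data bits from positions 3,5,6,7: 0101

0101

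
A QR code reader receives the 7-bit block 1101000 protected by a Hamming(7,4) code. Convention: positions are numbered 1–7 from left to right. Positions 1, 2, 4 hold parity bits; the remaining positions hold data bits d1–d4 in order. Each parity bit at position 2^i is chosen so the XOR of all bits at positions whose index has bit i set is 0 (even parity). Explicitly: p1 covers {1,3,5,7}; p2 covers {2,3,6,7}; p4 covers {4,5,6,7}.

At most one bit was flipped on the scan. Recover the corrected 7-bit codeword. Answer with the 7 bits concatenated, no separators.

s1 (pos 1,3,5,7): 1⊕0⊕0⊕0 = 1
s2 (pos 2,3,6,7): 1⊕0⊕0⊕0 = 1
s4 (pos 4,5,6,7): 1⊕0⊕0⊕0 = 1
Syndrome s4…s1 = 111 → error at position 7.
Flip position 7: 1101000 → 1101001

1101001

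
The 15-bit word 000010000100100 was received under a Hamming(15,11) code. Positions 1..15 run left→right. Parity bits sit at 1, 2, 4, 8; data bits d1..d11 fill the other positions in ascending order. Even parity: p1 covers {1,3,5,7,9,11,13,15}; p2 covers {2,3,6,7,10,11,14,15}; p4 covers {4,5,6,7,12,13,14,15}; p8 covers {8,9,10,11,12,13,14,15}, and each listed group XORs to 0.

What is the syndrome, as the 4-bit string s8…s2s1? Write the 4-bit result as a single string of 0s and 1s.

s1 (pos 1,3,5,7,9,11,13,15): 0⊕0⊕1⊕0⊕0⊕0⊕1⊕0 = 0
s2 (pos 2,3,6,7,10,11,14,15): 0⊕0⊕0⊕0⊕1⊕0⊕0⊕0 = 1
s4 (pos 4,5,6,7,12,13,14,15): 0⊕1⊕0⊕0⊕0⊕1⊕0⊕0 = 0
s8 (pos 8,9,10,11,12,13,14,15): 0⊕0⊕1⊕0⊕0⊕1⊕0⊕0 = 0
Syndrome s8…s1 = 0010 → error at position 2.

0010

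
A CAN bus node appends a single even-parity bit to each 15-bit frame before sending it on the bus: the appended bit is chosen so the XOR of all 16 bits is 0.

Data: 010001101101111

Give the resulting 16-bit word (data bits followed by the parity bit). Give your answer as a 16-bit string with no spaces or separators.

XOR of the 15 data bits: 0⊕1⊕0⊕0⊕0⊕1⊕1⊕0⊕1⊕1⊕0⊕1⊕1⊕1⊕1 = 1
Parity bit = 1 (so all 16 bits XOR to 0).

0100011011011111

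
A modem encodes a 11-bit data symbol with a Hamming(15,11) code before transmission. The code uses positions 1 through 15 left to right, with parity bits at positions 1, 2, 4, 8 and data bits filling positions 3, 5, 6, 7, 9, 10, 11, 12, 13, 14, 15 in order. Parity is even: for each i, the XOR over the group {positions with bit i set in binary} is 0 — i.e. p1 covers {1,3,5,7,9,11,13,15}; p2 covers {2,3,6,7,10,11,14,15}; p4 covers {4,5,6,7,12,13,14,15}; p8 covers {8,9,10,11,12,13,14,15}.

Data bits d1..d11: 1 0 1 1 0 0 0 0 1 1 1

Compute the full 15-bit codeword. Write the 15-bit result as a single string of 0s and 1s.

Place data at non-parity positions: p1 p2 1 p4 0 1 1 p8 0 0 0 0 1 1 1
p1 (pos 1,3,5,7,9,11,13,15): XOR of data positions = 1⊕0⊕1⊕0⊕0⊕1⊕1 = 0
p2 (pos 2,3,6,7,10,11,14,15): XOR of data positions = 1⊕1⊕1⊕0⊕0⊕1⊕1 = 1
p4 (pos 4,5,6,7,12,13,14,15): XOR of data positions = 0⊕1⊕1⊕0⊕1⊕1⊕1 = 1
p8 (pos 8,9,10,11,12,13,14,15): XOR of data positions = 0⊕0⊕0⊕0⊕1⊕1⊕1 = 1
Codeword: 011101110000111

011101110000111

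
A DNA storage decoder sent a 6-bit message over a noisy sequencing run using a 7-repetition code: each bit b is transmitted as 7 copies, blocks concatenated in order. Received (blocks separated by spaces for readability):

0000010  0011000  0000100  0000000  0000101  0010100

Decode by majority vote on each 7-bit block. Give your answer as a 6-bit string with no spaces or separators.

000000

Block 1 (0000010): 1 one → 0
Block 2 (0011000): 2 ones → 0
Block 3 (0000100): 1 one → 0
Block 4 (0000000): 0 ones → 0
Block 5 (0000101): 2 ones → 0
Block 6 (0010100): 2 ones → 0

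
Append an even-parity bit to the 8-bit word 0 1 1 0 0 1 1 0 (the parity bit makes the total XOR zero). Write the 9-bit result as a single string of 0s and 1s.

011001100

XOR of the 8 data bits: 0⊕1⊕1⊕0⊕0⊕1⊕1⊕0 = 0
Parity bit = 0 (so all 9 bits XOR to 0).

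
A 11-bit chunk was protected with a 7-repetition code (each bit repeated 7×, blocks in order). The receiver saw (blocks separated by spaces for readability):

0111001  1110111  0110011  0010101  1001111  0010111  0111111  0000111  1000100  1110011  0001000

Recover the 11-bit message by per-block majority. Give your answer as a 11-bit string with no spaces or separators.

Block 1 (0111001): 4 ones → 1
Block 2 (1110111): 6 ones → 1
Block 3 (0110011): 4 ones → 1
Block 4 (0010101): 3 ones → 0
Block 5 (1001111): 5 ones → 1
Block 6 (0010111): 4 ones → 1
Block 7 (0111111): 6 ones → 1
Block 8 (0000111): 3 ones → 0
Block 9 (1000100): 2 ones → 0
Block 10 (1110011): 5 ones → 1
Block 11 (0001000): 1 one → 0

11101110010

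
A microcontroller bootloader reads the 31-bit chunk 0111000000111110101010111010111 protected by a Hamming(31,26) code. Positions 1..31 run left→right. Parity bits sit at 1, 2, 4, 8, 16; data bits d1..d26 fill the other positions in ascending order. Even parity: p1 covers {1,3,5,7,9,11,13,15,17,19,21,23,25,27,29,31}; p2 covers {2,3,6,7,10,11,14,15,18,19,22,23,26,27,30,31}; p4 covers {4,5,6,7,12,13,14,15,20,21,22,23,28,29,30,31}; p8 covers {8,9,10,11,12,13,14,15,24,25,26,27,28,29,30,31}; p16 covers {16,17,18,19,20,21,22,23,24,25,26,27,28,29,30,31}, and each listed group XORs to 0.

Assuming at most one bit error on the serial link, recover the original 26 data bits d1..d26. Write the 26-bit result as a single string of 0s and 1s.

s1 (pos 1,3,5,7,9,11,13,15,17,19,21,23,25,27,29,31): 0⊕1⊕0⊕0⊕0⊕1⊕1⊕1⊕1⊕1⊕1⊕1⊕1⊕1⊕1⊕1 = 0
s2 (pos 2,3,6,7,10,11,14,15,18,19,22,23,26,27,30,31): 1⊕1⊕0⊕0⊕0⊕1⊕1⊕1⊕0⊕1⊕0⊕1⊕0⊕1⊕1⊕1 = 0
s4 (pos 4,5,6,7,12,13,14,15,20,21,22,23,28,29,30,31): 1⊕0⊕0⊕0⊕1⊕1⊕1⊕1⊕0⊕1⊕0⊕1⊕0⊕1⊕1⊕1 = 0
s8 (pos 8,9,10,11,12,13,14,15,24,25,26,27,28,29,30,31): 0⊕0⊕0⊕1⊕1⊕1⊕1⊕1⊕1⊕1⊕0⊕1⊕0⊕1⊕1⊕1 = 1
s16 (pos 16,17,18,19,20,21,22,23,24,25,26,27,28,29,30,31): 0⊕1⊕0⊕1⊕0⊕1⊕0⊕1⊕1⊕1⊕0⊕1⊕0⊕1⊕1⊕1 = 0
Syndrome s16…s1 = 01000 → error at position 8.
Flip position 8: 0111000000111110101010111010111 → 0111000100111110101010111010111
Read data bits from positions 3,5,6,7,9,10,11,12,13,14,15,17,18,19,20,21,22,23,24,25,26,27,28,29,30,31: 10000011111101010111010111

10000011111101010111010111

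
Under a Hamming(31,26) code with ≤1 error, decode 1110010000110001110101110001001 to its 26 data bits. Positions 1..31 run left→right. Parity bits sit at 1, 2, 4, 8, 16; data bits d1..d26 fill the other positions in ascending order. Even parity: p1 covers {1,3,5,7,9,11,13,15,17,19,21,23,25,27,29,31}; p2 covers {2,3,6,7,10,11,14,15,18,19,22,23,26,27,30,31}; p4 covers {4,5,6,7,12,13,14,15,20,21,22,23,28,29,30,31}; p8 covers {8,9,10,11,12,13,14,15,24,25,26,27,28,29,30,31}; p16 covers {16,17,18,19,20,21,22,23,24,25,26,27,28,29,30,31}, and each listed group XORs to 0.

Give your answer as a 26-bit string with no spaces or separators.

10100011000110101110000001

s1 (pos 1,3,5,7,9,11,13,15,17,19,21,23,25,27,29,31): 1⊕1⊕0⊕0⊕0⊕1⊕0⊕0⊕1⊕0⊕0⊕1⊕0⊕0⊕0⊕1 = 0
s2 (pos 2,3,6,7,10,11,14,15,18,19,22,23,26,27,30,31): 1⊕1⊕1⊕0⊕0⊕1⊕0⊕0⊕1⊕0⊕1⊕1⊕0⊕0⊕0⊕1 = 0
s4 (pos 4,5,6,7,12,13,14,15,20,21,22,23,28,29,30,31): 0⊕0⊕1⊕0⊕1⊕0⊕0⊕0⊕1⊕0⊕1⊕1⊕1⊕0⊕0⊕1 = 1
s8 (pos 8,9,10,11,12,13,14,15,24,25,26,27,28,29,30,31): 0⊕0⊕0⊕1⊕1⊕0⊕0⊕0⊕1⊕0⊕0⊕0⊕1⊕0⊕0⊕1 = 1
s16 (pos 16,17,18,19,20,21,22,23,24,25,26,27,28,29,30,31): 1⊕1⊕1⊕0⊕1⊕0⊕1⊕1⊕1⊕0⊕0⊕0⊕1⊕0⊕0⊕1 = 1
Syndrome s16…s1 = 11100 → error at position 28.
Flip position 28: 1110010000110001110101110001001 → 1110010000110001110101110000001
Read data bits from positions 3,5,6,7,9,10,11,12,13,14,15,17,18,19,20,21,22,23,24,25,26,27,28,29,30,31: 10100011000110101110000001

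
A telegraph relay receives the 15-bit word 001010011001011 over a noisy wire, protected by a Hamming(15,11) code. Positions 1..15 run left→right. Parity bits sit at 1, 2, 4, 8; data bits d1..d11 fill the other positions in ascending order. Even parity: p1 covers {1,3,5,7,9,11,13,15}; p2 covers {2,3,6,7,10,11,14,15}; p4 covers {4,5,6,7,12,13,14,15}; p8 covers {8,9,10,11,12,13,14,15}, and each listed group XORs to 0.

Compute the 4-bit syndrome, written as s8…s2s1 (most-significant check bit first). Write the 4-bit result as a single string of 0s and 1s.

s1 (pos 1,3,5,7,9,11,13,15): 0⊕1⊕1⊕0⊕1⊕0⊕0⊕1 = 0
s2 (pos 2,3,6,7,10,11,14,15): 0⊕1⊕0⊕0⊕0⊕0⊕1⊕1 = 1
s4 (pos 4,5,6,7,12,13,14,15): 0⊕1⊕0⊕0⊕1⊕0⊕1⊕1 = 0
s8 (pos 8,9,10,11,12,13,14,15): 1⊕1⊕0⊕0⊕1⊕0⊕1⊕1 = 1
Syndrome s8…s1 = 1010 → error at position 10.

1010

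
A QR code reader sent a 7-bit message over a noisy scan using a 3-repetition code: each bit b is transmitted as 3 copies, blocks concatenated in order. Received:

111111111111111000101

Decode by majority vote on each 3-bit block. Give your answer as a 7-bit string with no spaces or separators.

1111101

Block 1 (111): 3 ones → 1
Block 2 (111): 3 ones → 1
Block 3 (111): 3 ones → 1
Block 4 (111): 3 ones → 1
Block 5 (111): 3 ones → 1
Block 6 (000): 0 ones → 0
Block 7 (101): 2 ones → 1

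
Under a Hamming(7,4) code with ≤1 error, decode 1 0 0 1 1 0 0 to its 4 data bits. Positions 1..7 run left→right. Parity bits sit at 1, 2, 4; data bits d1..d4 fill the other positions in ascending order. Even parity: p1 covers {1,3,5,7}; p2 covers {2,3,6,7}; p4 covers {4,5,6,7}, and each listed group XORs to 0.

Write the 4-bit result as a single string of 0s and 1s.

0100

s1 (pos 1,3,5,7): 1⊕0⊕1⊕0 = 0
s2 (pos 2,3,6,7): 0⊕0⊕0⊕0 = 0
s4 (pos 4,5,6,7): 1⊕1⊕0⊕0 = 0
Syndrome s4…s1 = 000 → no error.
Read data bits from positions 3,5,6,7: 0100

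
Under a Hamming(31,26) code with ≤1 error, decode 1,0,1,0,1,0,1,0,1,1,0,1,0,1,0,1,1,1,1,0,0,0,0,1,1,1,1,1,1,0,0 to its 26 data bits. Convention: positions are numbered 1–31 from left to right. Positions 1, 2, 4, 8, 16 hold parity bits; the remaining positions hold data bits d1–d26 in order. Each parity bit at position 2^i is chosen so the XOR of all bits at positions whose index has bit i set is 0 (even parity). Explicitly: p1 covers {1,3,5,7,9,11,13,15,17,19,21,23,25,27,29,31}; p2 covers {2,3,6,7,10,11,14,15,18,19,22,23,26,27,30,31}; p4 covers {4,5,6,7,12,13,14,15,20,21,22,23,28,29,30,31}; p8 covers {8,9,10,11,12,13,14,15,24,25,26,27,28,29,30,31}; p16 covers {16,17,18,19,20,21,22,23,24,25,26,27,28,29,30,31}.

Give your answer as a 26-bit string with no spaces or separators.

s1 (pos 1,3,5,7,9,11,13,15,17,19,21,23,25,27,29,31): 1⊕1⊕1⊕1⊕1⊕0⊕0⊕0⊕1⊕1⊕0⊕0⊕1⊕1⊕1⊕0 = 0
s2 (pos 2,3,6,7,10,11,14,15,18,19,22,23,26,27,30,31): 0⊕1⊕0⊕1⊕1⊕0⊕1⊕0⊕1⊕1⊕0⊕0⊕1⊕1⊕0⊕0 = 0
s4 (pos 4,5,6,7,12,13,14,15,20,21,22,23,28,29,30,31): 0⊕1⊕0⊕1⊕1⊕0⊕1⊕0⊕0⊕0⊕0⊕0⊕1⊕1⊕0⊕0 = 0
s8 (pos 8,9,10,11,12,13,14,15,24,25,26,27,28,29,30,31): 0⊕1⊕1⊕0⊕1⊕0⊕1⊕0⊕1⊕1⊕1⊕1⊕1⊕1⊕0⊕0 = 0
s16 (pos 16,17,18,19,20,21,22,23,24,25,26,27,28,29,30,31): 1⊕1⊕1⊕1⊕0⊕0⊕0⊕0⊕1⊕1⊕1⊕1⊕1⊕1⊕0⊕0 = 0
Syndrome s16…s1 = 00000 → no error.
Read data bits from positions 3,5,6,7,9,10,11,12,13,14,15,17,18,19,20,21,22,23,24,25,26,27,28,29,30,31: 11011101010111000011111100

11011101010111000011111100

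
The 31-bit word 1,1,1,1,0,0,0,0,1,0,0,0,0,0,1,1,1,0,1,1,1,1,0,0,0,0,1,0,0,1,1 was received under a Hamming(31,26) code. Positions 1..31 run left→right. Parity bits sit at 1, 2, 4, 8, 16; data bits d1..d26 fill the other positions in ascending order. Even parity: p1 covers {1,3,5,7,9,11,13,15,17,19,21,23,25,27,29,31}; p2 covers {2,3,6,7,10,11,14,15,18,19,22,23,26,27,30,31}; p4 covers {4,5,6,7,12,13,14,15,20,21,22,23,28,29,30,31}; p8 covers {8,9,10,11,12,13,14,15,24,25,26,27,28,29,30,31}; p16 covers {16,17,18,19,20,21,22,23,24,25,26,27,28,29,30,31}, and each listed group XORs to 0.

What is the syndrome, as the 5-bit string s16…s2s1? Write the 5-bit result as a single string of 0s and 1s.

s1 (pos 1,3,5,7,9,11,13,15,17,19,21,23,25,27,29,31): 1⊕1⊕0⊕0⊕1⊕0⊕0⊕1⊕1⊕1⊕1⊕0⊕0⊕1⊕0⊕1 = 1
s2 (pos 2,3,6,7,10,11,14,15,18,19,22,23,26,27,30,31): 1⊕1⊕0⊕0⊕0⊕0⊕0⊕1⊕0⊕1⊕1⊕0⊕0⊕1⊕1⊕1 = 0
s4 (pos 4,5,6,7,12,13,14,15,20,21,22,23,28,29,30,31): 1⊕0⊕0⊕0⊕0⊕0⊕0⊕1⊕1⊕1⊕1⊕0⊕0⊕0⊕1⊕1 = 1
s8 (pos 8,9,10,11,12,13,14,15,24,25,26,27,28,29,30,31): 0⊕1⊕0⊕0⊕0⊕0⊕0⊕1⊕0⊕0⊕0⊕1⊕0⊕0⊕1⊕1 = 1
s16 (pos 16,17,18,19,20,21,22,23,24,25,26,27,28,29,30,31): 1⊕1⊕0⊕1⊕1⊕1⊕1⊕0⊕0⊕0⊕0⊕1⊕0⊕0⊕1⊕1 = 1
Syndrome s16…s1 = 11101 → error at position 29.

11101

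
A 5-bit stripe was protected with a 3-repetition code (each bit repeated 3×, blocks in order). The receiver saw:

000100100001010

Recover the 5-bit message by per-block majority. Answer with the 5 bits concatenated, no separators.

00000

Block 1 (000): 0 ones → 0
Block 2 (100): 1 one → 0
Block 3 (100): 1 one → 0
Block 4 (001): 1 one → 0
Block 5 (010): 1 one → 0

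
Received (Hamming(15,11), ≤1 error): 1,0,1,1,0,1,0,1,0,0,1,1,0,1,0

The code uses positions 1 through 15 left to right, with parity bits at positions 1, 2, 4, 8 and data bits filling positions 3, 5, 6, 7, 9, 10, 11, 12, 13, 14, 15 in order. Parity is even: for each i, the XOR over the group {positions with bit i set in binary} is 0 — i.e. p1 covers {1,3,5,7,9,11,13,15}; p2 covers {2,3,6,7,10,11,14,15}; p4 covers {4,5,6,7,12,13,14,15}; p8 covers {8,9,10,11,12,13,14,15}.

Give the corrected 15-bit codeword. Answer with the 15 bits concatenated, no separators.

s1 (pos 1,3,5,7,9,11,13,15): 1⊕1⊕0⊕0⊕0⊕1⊕0⊕0 = 1
s2 (pos 2,3,6,7,10,11,14,15): 0⊕1⊕1⊕0⊕0⊕1⊕1⊕0 = 0
s4 (pos 4,5,6,7,12,13,14,15): 1⊕0⊕1⊕0⊕1⊕0⊕1⊕0 = 0
s8 (pos 8,9,10,11,12,13,14,15): 1⊕0⊕0⊕1⊕1⊕0⊕1⊕0 = 0
Syndrome s8…s1 = 0001 → error at position 1.
Flip position 1: 101101010011010 → 001101010011010

001101010011010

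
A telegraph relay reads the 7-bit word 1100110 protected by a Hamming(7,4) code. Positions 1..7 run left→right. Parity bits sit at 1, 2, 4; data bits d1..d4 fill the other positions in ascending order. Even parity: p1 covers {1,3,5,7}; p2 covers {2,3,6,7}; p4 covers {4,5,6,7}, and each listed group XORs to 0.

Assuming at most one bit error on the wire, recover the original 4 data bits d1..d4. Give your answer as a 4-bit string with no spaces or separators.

s1 (pos 1,3,5,7): 1⊕0⊕1⊕0 = 0
s2 (pos 2,3,6,7): 1⊕0⊕1⊕0 = 0
s4 (pos 4,5,6,7): 0⊕1⊕1⊕0 = 0
Syndrome s4…s1 = 000 → no error.
Read data bits from positions 3,5,6,7: 0110

0110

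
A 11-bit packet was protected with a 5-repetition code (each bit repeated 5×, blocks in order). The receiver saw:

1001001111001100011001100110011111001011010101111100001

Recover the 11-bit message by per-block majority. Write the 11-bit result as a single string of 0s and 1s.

01000111010

Block 1 (10010): 2 ones → 0
Block 2 (01111): 4 ones → 1
Block 3 (00110): 2 ones → 0
Block 4 (00110): 2 ones → 0
Block 5 (01100): 2 ones → 0
Block 6 (11001): 3 ones → 1
Block 7 (11110): 4 ones → 1
Block 8 (01011): 3 ones → 1
Block 9 (01010): 2 ones → 0
Block 10 (11111): 5 ones → 1
Block 11 (00001): 1 one → 0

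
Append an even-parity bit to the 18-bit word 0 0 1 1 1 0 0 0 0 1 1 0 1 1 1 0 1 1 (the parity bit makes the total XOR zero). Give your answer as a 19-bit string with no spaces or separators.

XOR of the 18 data bits: 0⊕0⊕1⊕1⊕1⊕0⊕0⊕0⊕0⊕1⊕1⊕0⊕1⊕1⊕1⊕0⊕1⊕1 = 0
Parity bit = 0 (so all 19 bits XOR to 0).

0011100001101110110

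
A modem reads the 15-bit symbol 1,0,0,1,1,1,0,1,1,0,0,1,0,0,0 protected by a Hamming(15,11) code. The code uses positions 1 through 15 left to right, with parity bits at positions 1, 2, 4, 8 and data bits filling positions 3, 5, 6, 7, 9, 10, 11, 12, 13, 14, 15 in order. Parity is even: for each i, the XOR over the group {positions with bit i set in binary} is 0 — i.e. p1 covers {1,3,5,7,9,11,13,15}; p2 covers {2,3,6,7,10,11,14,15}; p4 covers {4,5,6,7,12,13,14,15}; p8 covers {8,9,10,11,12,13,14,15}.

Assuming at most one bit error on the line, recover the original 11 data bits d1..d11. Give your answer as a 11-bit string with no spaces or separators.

01101011000

s1 (pos 1,3,5,7,9,11,13,15): 1⊕0⊕1⊕0⊕1⊕0⊕0⊕0 = 1
s2 (pos 2,3,6,7,10,11,14,15): 0⊕0⊕1⊕0⊕0⊕0⊕0⊕0 = 1
s4 (pos 4,5,6,7,12,13,14,15): 1⊕1⊕1⊕0⊕1⊕0⊕0⊕0 = 0
s8 (pos 8,9,10,11,12,13,14,15): 1⊕1⊕0⊕0⊕1⊕0⊕0⊕0 = 1
Syndrome s8…s1 = 1011 → error at position 11.
Flip position 11: 100111011001000 → 100111011011000
Read data bits from positions 3,5,6,7,9,10,11,12,13,14,15: 01101011000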